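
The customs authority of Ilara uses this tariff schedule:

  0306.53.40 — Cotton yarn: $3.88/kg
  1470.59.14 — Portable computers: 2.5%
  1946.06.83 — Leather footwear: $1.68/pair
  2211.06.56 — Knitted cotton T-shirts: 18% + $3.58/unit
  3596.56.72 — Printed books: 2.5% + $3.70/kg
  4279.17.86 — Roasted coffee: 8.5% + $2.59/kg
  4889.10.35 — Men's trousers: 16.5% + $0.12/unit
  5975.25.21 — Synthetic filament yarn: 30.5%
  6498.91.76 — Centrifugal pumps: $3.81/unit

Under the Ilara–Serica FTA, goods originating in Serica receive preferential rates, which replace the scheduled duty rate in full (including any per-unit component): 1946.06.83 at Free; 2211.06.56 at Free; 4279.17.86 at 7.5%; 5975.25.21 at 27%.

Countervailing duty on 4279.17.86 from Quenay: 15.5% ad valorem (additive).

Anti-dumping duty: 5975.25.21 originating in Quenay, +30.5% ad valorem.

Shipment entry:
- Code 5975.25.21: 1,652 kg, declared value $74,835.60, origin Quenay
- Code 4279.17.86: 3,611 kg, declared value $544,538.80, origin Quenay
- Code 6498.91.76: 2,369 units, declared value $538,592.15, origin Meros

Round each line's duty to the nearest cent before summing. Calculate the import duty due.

$194,717.41

Line 1 (5975.25.21, Quenay, 1,652 kg, $74,835.60):
Base rate for 5975.25.21 is 30.5%.
5975.25.21 has an FTA preferential rate, but origin Quenay is not Serica; base rate stands.
Additional duty on 5975.25.21 from Quenay: +30.5%. Applied ad valorem rate: 30.5% + 30.5% = 61%.
Duty = $74,835.60 × 61% = $45,649.72.
Line 2 (4279.17.86, Quenay, 3,611 kg, $544,538.80):
Base rate for 4279.17.86 is 8.5% + $2.59/kg.
4279.17.86 has an FTA preferential rate, but origin Quenay is not Serica; base rate stands.
Additional duty on 4279.17.86 from Quenay: +15.5%. Applied ad valorem rate: 8.5% + 15.5% = 24%.
Duty = $544,538.80 × 24% + 3,611 × $2.59 = $140,041.80.
Line 3 (6498.91.76, Meros, 2,369 units, $538,592.15):
Base rate for 6498.91.76 is $3.81/unit.
Duty = 2,369 × $3.81 = $9,025.89.
Total = $45,649.72 + $140,041.80 + $9,025.89 = $194,717.41.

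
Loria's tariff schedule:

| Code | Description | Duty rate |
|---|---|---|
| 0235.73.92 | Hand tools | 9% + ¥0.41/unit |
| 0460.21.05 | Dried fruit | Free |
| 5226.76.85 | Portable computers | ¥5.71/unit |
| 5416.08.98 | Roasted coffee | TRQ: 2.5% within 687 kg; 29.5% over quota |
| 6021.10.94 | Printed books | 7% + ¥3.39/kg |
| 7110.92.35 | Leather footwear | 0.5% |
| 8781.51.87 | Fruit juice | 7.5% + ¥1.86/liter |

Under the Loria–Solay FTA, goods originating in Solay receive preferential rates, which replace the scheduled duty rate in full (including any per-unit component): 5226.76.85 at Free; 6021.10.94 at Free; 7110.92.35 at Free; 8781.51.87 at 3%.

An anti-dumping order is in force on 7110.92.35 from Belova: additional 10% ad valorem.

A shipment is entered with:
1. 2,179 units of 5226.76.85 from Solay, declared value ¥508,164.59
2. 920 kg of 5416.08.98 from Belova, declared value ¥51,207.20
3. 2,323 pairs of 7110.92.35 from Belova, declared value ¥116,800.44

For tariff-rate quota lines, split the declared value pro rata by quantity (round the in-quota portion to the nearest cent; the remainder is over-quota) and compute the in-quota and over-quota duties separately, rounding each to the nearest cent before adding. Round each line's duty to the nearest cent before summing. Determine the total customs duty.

Line 1 (5226.76.85, Solay, 2,179 units, ¥508,164.59):
Base rate for 5226.76.85 is ¥5.71/unit.
Origin Solay qualifies under the Loria–Solay agreement and 5226.76.85 is covered: preferential rate Free applies instead.
Duty = ¥508,164.59 × 0% = ¥0.00.
Line 2 (5416.08.98, Belova, 920 kg, ¥51,207.20):
Code 5416.08.98 is under a tariff-rate quota (threshold 687 kg). In-quota: 687 kg at 2.5%; over-quota: 233 kg at 29.5%.
Pro-rata value split: in-quota = ¥51,207.20 × 687/920 = ¥38,238.42; over-quota = ¥51,207.20 − ¥38,238.42 = ¥12,968.78.
In-quota duty = ¥38,238.42 × 2.5% = ¥955.96. Over-quota duty = ¥12,968.78 × 29.5% = ¥3,825.79.
Line duty = ¥955.96 + ¥3,825.79 = ¥4,781.75.
Line 3 (7110.92.35, Belova, 2,323 pairs, ¥116,800.44):
Base rate for 7110.92.35 is 0.5%.
7110.92.35 has an FTA preferential rate, but origin Belova is not Solay; base rate stands.
Additional duty on 7110.92.35 from Belova: +10%. Applied ad valorem rate: 0.5% + 10% = 10.5%.
Duty = ¥116,800.44 × 10.5% = ¥12,264.05.
Total = ¥0.00 + ¥4,781.75 + ¥12,264.05 = ¥17,045.80.

¥17,045.80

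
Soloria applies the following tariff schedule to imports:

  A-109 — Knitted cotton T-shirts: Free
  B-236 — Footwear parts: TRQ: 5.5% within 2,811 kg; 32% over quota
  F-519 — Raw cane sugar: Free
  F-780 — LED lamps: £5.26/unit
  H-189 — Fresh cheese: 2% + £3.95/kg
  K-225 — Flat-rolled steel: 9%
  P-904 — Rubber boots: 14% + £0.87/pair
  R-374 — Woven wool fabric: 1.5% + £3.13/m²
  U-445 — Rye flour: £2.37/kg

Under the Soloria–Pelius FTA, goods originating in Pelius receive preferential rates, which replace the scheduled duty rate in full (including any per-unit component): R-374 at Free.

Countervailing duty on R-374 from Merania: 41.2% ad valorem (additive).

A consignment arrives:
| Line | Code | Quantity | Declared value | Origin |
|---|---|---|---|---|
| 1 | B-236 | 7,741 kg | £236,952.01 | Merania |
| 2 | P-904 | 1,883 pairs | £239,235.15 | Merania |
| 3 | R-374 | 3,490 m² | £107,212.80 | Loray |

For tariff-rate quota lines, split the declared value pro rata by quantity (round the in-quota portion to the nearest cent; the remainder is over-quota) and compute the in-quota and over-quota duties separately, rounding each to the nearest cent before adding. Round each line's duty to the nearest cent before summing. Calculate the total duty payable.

Line 1 (B-236, Merania, 7,741 kg, £236,952.01):
Code B-236 is under a tariff-rate quota (threshold 2,811 kg). In-quota: 2,811 kg at 5.5%; over-quota: 4,930 kg at 32%.
Pro-rata value split: in-quota = £236,952.01 × 2,811/7,741 = £86,044.71; over-quota = £236,952.01 − £86,044.71 = £150,907.30.
In-quota duty = £86,044.71 × 5.5% = £4,732.46. Over-quota duty = £150,907.30 × 32% = £48,290.34.
Line duty = £4,732.46 + £48,290.34 = £53,022.80.
Line 2 (P-904, Merania, 1,883 pairs, £239,235.15):
Base rate for P-904 is 14% + £0.87/pair.
Duty = £239,235.15 × 14% + 1,883 × £0.87 = £35,131.13.
Line 3 (R-374, Loray, 3,490 m², £107,212.80):
Base rate for R-374 is 1.5% + £3.13/m².
R-374 has an FTA preferential rate, but origin Loray is not Pelius; base rate stands.
The additional-duty order on R-374 targets Merania, not Loray; it does not apply.
Duty = £107,212.80 × 1.5% + 3,490 × £3.13 = £12,531.89.
Total = £53,022.80 + £35,131.13 + £12,531.89 = £100,685.82.

£100,685.82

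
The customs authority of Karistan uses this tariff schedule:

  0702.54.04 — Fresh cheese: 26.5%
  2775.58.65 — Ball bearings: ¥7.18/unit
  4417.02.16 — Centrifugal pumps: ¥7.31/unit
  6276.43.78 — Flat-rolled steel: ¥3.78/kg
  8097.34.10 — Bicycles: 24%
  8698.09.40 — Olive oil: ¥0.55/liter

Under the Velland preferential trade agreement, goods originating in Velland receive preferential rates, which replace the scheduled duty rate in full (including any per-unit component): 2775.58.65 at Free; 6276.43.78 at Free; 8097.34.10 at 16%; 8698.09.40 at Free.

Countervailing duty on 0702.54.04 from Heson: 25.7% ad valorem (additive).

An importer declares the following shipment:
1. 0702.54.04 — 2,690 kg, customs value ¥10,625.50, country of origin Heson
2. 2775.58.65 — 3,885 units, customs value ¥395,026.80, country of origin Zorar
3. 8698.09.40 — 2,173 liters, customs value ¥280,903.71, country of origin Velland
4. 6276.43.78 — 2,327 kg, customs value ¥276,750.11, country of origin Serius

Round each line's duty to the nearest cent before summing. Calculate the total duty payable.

¥42,236.87

Line 1 (0702.54.04, Heson, 2,690 kg, ¥10,625.50):
Base rate for 0702.54.04 is 26.5%.
Additional duty on 0702.54.04 from Heson: +25.7%. Applied ad valorem rate: 26.5% + 25.7% = 52.2%.
Duty = ¥10,625.50 × 52.2% = ¥5,546.51.
Line 2 (2775.58.65, Zorar, 3,885 units, ¥395,026.80):
Base rate for 2775.58.65 is ¥7.18/unit.
2775.58.65 has an FTA preferential rate, but origin Zorar is not Velland; base rate stands.
Duty = 3,885 × ¥7.18 = ¥27,894.30.
Line 3 (8698.09.40, Velland, 2,173 liters, ¥280,903.71):
Base rate for 8698.09.40 is ¥0.55/liter.
Origin Velland qualifies under the Karistan–Velland agreement and 8698.09.40 is covered: preferential rate Free applies instead.
Duty = ¥280,903.71 × 0% = ¥0.00.
Line 4 (6276.43.78, Serius, 2,327 kg, ¥276,750.11):
Base rate for 6276.43.78 is ¥3.78/kg.
6276.43.78 has an FTA preferential rate, but origin Serius is not Velland; base rate stands.
Duty = 2,327 × ¥3.78 = ¥8,796.06.
Total = ¥5,546.51 + ¥27,894.30 + ¥0.00 + ¥8,796.06 = ¥42,236.87.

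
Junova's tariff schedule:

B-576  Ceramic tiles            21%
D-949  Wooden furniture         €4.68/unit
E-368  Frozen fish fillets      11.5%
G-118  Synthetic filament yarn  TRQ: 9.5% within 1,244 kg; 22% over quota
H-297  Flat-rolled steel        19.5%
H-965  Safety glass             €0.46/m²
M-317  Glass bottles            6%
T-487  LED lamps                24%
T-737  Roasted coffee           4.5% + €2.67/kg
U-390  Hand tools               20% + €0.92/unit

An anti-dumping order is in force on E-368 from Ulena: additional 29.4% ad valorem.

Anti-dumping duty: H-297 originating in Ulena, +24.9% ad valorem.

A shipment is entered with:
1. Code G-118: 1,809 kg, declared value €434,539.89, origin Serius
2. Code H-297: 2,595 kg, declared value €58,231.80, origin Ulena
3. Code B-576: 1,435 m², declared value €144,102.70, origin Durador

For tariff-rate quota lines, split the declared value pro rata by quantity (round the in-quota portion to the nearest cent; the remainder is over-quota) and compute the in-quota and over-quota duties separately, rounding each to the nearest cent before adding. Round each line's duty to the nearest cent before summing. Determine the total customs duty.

Line 1 (G-118, Serius, 1,809 kg, €434,539.89):
Code G-118 is under a tariff-rate quota (threshold 1,244 kg). In-quota: 1,244 kg at 9.5%; over-quota: 565 kg at 22%.
Pro-rata value split: in-quota = €434,539.89 × 1,244/1,809 = €298,821.24; over-quota = €434,539.89 − €298,821.24 = €135,718.65.
In-quota duty = €298,821.24 × 9.5% = €28,388.02. Over-quota duty = €135,718.65 × 22% = €29,858.10.
Line duty = €28,388.02 + €29,858.10 = €58,246.12.
Line 2 (H-297, Ulena, 2,595 kg, €58,231.80):
Base rate for H-297 is 19.5%.
Additional duty on H-297 from Ulena: +24.9%. Applied ad valorem rate: 19.5% + 24.9% = 44.4%.
Duty = €58,231.80 × 44.4% = €25,854.92.
Line 3 (B-576, Durador, 1,435 m², €144,102.70):
Base rate for B-576 is 21%.
Duty = €144,102.70 × 21% = €30,261.57.
Total = €58,246.12 + €25,854.92 + €30,261.57 = €114,362.61.

€114,362.61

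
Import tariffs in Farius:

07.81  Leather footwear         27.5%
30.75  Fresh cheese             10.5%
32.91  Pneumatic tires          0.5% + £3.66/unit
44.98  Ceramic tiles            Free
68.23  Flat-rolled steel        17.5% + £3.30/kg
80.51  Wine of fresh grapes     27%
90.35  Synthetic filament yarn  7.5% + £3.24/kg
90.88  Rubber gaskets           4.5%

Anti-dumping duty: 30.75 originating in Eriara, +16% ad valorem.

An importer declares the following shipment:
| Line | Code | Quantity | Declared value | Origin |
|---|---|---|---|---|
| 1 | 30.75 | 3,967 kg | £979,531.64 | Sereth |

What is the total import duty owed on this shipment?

Line 1 (30.75, Sereth, 3,967 kg, £979,531.64):
Base rate for 30.75 is 10.5%.
The additional-duty order on 30.75 targets Eriara, not Sereth; it does not apply.
Duty = £979,531.64 × 10.5% = £102,850.82.

£102,850.82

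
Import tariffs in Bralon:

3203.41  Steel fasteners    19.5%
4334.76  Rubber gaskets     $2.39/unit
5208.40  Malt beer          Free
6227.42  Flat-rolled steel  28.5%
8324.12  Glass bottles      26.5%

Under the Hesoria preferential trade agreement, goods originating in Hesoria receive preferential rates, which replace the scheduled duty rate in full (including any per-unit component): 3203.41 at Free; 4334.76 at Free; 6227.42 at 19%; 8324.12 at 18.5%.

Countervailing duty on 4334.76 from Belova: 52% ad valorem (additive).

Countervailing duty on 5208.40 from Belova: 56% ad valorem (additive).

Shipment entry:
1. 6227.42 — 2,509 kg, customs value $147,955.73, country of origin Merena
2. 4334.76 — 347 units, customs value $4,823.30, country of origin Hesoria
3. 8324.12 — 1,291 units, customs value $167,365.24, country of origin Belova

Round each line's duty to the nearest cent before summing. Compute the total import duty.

$86,519.17

Line 1 (6227.42, Merena, 2,509 kg, $147,955.73):
Base rate for 6227.42 is 28.5%.
6227.42 has an FTA preferential rate, but origin Merena is not Hesoria; base rate stands.
Duty = $147,955.73 × 28.5% = $42,167.38.
Line 2 (4334.76, Hesoria, 347 units, $4,823.30):
Base rate for 4334.76 is $2.39/unit.
Origin Hesoria qualifies under the Bralon–Hesoria agreement and 4334.76 is covered: preferential rate Free applies instead.
The additional-duty order on 4334.76 targets Belova, not Hesoria; it does not apply.
Duty = $4,823.30 × 0% = $0.00.
Line 3 (8324.12, Belova, 1,291 units, $167,365.24):
Base rate for 8324.12 is 26.5%.
8324.12 has an FTA preferential rate, but origin Belova is not Hesoria; base rate stands.
Duty = $167,365.24 × 26.5% = $44,351.79.
Total = $42,167.38 + $0.00 + $44,351.79 = $86,519.17.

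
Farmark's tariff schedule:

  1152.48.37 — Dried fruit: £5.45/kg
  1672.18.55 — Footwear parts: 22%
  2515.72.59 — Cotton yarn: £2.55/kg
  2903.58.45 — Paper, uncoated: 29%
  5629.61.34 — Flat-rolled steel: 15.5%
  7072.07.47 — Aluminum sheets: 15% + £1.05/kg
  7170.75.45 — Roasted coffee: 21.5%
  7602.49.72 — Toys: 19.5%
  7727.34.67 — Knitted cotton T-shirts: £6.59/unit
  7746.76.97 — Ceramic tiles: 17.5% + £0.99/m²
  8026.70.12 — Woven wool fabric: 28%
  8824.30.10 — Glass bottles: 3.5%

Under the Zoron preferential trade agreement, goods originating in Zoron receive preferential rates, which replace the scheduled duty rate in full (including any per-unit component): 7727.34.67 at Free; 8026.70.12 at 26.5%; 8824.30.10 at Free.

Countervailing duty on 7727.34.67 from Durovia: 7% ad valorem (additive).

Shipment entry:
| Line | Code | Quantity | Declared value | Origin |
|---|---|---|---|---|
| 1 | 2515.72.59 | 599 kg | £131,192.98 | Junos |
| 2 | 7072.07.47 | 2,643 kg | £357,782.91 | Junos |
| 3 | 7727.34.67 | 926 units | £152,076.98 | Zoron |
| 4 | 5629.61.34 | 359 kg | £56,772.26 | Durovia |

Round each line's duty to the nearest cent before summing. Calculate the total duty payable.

Line 1 (2515.72.59, Junos, 599 kg, £131,192.98):
Base rate for 2515.72.59 is £2.55/kg.
Duty = 599 × £2.55 = £1,527.45.
Line 2 (7072.07.47, Junos, 2,643 kg, £357,782.91):
Base rate for 7072.07.47 is 15% + £1.05/kg.
Duty = £357,782.91 × 15% + 2,643 × £1.05 = £56,442.59.
Line 3 (7727.34.67, Zoron, 926 units, £152,076.98):
Base rate for 7727.34.67 is £6.59/unit.
Origin Zoron qualifies under the Farmark–Zoron agreement and 7727.34.67 is covered: preferential rate Free applies instead.
The additional-duty order on 7727.34.67 targets Durovia, not Zoron; it does not apply.
Duty = £152,076.98 × 0% = £0.00.
Line 4 (5629.61.34, Durovia, 359 kg, £56,772.26):
Base rate for 5629.61.34 is 15.5%.
Duty = £56,772.26 × 15.5% = £8,799.70.
Total = £1,527.45 + £56,442.59 + £0.00 + £8,799.70 = £66,769.74.

£66,769.74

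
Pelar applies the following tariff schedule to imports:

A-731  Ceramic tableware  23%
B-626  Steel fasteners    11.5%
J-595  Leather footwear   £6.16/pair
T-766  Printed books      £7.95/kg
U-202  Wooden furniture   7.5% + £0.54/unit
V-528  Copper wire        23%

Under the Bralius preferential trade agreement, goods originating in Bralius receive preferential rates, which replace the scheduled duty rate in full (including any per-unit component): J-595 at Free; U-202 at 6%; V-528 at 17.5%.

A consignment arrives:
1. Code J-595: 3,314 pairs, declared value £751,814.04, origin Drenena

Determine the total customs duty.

Line 1 (J-595, Drenena, 3,314 pairs, £751,814.04):
Base rate for J-595 is £6.16/pair.
J-595 has an FTA preferential rate, but origin Drenena is not Bralius; base rate stands.
Duty = 3,314 × £6.16 = £20,414.24.

£20,414.24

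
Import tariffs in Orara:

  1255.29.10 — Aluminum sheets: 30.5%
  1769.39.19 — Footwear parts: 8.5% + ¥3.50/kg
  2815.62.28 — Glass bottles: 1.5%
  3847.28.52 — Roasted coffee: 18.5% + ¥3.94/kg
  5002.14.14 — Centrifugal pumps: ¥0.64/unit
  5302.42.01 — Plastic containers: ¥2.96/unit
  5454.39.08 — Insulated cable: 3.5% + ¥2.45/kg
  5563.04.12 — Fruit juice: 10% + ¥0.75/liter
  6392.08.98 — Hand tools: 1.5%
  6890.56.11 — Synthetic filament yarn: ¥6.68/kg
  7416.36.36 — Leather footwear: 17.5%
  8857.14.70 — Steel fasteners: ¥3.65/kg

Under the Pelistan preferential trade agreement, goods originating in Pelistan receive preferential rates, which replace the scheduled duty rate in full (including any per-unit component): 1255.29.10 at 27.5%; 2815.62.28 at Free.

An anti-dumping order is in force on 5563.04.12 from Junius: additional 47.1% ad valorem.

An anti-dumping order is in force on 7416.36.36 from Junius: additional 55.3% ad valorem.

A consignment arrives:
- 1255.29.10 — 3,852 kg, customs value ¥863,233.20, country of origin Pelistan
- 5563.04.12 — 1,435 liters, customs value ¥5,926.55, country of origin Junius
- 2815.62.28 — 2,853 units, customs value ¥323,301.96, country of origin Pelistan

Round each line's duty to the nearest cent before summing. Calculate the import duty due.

¥241,849.44

Line 1 (1255.29.10, Pelistan, 3,852 kg, ¥863,233.20):
Base rate for 1255.29.10 is 30.5%.
Origin Pelistan qualifies under the Orara–Pelistan agreement and 1255.29.10 is covered: preferential rate 27.5% applies instead.
Duty = ¥863,233.20 × 27.5% = ¥237,389.13.
Line 2 (5563.04.12, Junius, 1,435 liters, ¥5,926.55):
Base rate for 5563.04.12 is 10% + ¥0.75/liter.
Additional duty on 5563.04.12 from Junius: +47.1%. Applied ad valorem rate: 10% + 47.1% = 57.1%.
Duty = ¥5,926.55 × 57.1% + 1,435 × ¥0.75 = ¥4,460.31.
Line 3 (2815.62.28, Pelistan, 2,853 units, ¥323,301.96):
Base rate for 2815.62.28 is 1.5%.
Origin Pelistan qualifies under the Orara–Pelistan agreement and 2815.62.28 is covered: preferential rate Free applies instead.
Duty = ¥323,301.96 × 0% = ¥0.00.
Total = ¥237,389.13 + ¥4,460.31 + ¥0.00 = ¥241,849.44.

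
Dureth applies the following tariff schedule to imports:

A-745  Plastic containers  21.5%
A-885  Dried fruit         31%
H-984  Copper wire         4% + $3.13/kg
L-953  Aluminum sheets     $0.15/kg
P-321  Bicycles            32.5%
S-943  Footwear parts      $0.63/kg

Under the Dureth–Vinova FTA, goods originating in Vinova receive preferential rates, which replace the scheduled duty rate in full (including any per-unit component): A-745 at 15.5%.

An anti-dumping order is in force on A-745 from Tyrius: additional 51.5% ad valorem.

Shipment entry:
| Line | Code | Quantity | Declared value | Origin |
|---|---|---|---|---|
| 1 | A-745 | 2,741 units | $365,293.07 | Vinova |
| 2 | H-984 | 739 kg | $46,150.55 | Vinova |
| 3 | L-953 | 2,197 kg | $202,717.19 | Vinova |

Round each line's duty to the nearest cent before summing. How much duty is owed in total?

$61,109.07

Line 1 (A-745, Vinova, 2,741 units, $365,293.07):
Base rate for A-745 is 21.5%.
Origin Vinova qualifies under the Dureth–Vinova agreement and A-745 is covered: preferential rate 15.5% applies instead.
The additional-duty order on A-745 targets Tyrius, not Vinova; it does not apply.
Duty = $365,293.07 × 15.5% = $56,620.43.
Line 2 (H-984, Vinova, 739 kg, $46,150.55):
Base rate for H-984 is 4% + $3.13/kg.
Origin Vinova is the FTA partner but H-984 is not on the preference list; base rate stands.
Duty = $46,150.55 × 4% + 739 × $3.13 = $4,159.09.
Line 3 (L-953, Vinova, 2,197 kg, $202,717.19):
Base rate for L-953 is $0.15/kg.
Origin Vinova is the FTA partner but L-953 is not on the preference list; base rate stands.
Duty = 2,197 × $0.15 = $329.55.
Total = $56,620.43 + $4,159.09 + $329.55 = $61,109.07.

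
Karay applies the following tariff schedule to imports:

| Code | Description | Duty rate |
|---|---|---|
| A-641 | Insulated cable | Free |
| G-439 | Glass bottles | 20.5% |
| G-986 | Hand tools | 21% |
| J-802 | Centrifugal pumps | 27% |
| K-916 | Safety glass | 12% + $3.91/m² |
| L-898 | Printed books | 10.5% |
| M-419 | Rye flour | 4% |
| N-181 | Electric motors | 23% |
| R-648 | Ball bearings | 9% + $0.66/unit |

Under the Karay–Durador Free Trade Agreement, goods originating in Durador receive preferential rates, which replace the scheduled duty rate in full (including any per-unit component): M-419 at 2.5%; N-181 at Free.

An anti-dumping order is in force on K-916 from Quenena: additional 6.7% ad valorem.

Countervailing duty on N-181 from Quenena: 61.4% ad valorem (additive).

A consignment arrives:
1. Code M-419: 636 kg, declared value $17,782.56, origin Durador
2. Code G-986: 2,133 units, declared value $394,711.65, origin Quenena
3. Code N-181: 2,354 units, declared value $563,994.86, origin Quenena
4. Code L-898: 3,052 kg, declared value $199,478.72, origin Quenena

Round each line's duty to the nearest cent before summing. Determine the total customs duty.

Line 1 (M-419, Durador, 636 kg, $17,782.56):
Base rate for M-419 is 4%.
Origin Durador qualifies under the Karay–Durador agreement and M-419 is covered: preferential rate 2.5% applies instead.
Duty = $17,782.56 × 2.5% = $444.56.
Line 2 (G-986, Quenena, 2,133 units, $394,711.65):
Base rate for G-986 is 21%.
Duty = $394,711.65 × 21% = $82,889.45.
Line 3 (N-181, Quenena, 2,354 units, $563,994.86):
Base rate for N-181 is 23%.
N-181 has an FTA preferential rate, but origin Quenena is not Durador; base rate stands.
Additional duty on N-181 from Quenena: +61.4%. Applied ad valorem rate: 23% + 61.4% = 84.4%.
Duty = $563,994.86 × 84.4% = $476,011.66.
Line 4 (L-898, Quenena, 3,052 kg, $199,478.72):
Base rate for L-898 is 10.5%.
Duty = $199,478.72 × 10.5% = $20,945.27.
Total = $444.56 + $82,889.45 + $476,011.66 + $20,945.27 = $580,290.94.

$580,290.94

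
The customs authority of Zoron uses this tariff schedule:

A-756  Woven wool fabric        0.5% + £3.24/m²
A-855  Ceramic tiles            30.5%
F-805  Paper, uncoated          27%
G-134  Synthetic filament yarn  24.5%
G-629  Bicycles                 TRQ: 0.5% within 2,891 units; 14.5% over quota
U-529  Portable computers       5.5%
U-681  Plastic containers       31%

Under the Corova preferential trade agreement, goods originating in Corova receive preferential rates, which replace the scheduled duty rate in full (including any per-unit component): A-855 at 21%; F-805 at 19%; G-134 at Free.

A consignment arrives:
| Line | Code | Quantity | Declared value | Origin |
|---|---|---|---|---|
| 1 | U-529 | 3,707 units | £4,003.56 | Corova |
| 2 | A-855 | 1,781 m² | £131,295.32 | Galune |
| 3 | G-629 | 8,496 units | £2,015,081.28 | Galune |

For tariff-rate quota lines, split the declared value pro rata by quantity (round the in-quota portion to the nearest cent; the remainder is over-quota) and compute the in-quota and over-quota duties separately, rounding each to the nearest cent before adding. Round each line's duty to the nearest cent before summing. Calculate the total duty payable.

Line 1 (U-529, Corova, 3,707 units, £4,003.56):
Base rate for U-529 is 5.5%.
Origin Corova is the FTA partner but U-529 is not on the preference list; base rate stands.
Duty = £4,003.56 × 5.5% = £220.20.
Line 2 (A-855, Galune, 1,781 m², £131,295.32):
Base rate for A-855 is 30.5%.
A-855 has an FTA preferential rate, but origin Galune is not Corova; base rate stands.
Duty = £131,295.32 × 30.5% = £40,045.07.
Line 3 (G-629, Galune, 8,496 units, £2,015,081.28):
Code G-629 is under a tariff-rate quota (threshold 2,891 units). In-quota: 2,891 units at 0.5%; over-quota: 5,605 units at 14.5%.
Pro-rata value split: in-quota = £2,015,081.28 × 2,891/8,496 = £685,687.38; over-quota = £2,015,081.28 − £685,687.38 = £1,329,393.90.
In-quota duty = £685,687.38 × 0.5% = £3,428.44. Over-quota duty = £1,329,393.90 × 14.5% = £192,762.12.
Line duty = £3,428.44 + £192,762.12 = £196,190.56.
Total = £220.20 + £40,045.07 + £196,190.56 = £236,455.83.

£236,455.83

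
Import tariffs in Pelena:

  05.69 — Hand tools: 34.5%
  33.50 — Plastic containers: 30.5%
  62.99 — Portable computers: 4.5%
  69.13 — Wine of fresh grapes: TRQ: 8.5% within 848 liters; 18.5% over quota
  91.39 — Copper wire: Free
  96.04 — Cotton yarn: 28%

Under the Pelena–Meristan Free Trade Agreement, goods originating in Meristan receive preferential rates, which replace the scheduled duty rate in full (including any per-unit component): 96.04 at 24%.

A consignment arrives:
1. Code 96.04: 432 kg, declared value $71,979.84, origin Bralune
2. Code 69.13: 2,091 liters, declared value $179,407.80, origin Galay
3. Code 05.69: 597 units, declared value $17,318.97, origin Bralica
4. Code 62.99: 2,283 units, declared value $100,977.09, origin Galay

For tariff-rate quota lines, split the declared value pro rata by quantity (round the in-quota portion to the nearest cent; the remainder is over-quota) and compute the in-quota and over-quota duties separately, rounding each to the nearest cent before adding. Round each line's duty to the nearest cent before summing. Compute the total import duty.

$56,587.97

Line 1 (96.04, Bralune, 432 kg, $71,979.84):
Base rate for 96.04 is 28%.
96.04 has an FTA preferential rate, but origin Bralune is not Meristan; base rate stands.
Duty = $71,979.84 × 28% = $20,154.36.
Line 2 (69.13, Galay, 2,091 liters, $179,407.80):
Code 69.13 is under a tariff-rate quota (threshold 848 liters). In-quota: 848 liters at 8.5%; over-quota: 1,243 liters at 18.5%.
Pro-rata value split: in-quota = $179,407.80 × 848/2,091 = $72,758.40; over-quota = $179,407.80 − $72,758.40 = $106,649.40.
In-quota duty = $72,758.40 × 8.5% = $6,184.46. Over-quota duty = $106,649.40 × 18.5% = $19,730.14.
Line duty = $6,184.46 + $19,730.14 = $25,914.60.
Line 3 (05.69, Bralica, 597 units, $17,318.97):
Base rate for 05.69 is 34.5%.
Duty = $17,318.97 × 34.5% = $5,975.04.
Line 4 (62.99, Galay, 2,283 units, $100,977.09):
Base rate for 62.99 is 4.5%.
Duty = $100,977.09 × 4.5% = $4,543.97.
Total = $20,154.36 + $25,914.60 + $5,975.04 + $4,543.97 = $56,587.97.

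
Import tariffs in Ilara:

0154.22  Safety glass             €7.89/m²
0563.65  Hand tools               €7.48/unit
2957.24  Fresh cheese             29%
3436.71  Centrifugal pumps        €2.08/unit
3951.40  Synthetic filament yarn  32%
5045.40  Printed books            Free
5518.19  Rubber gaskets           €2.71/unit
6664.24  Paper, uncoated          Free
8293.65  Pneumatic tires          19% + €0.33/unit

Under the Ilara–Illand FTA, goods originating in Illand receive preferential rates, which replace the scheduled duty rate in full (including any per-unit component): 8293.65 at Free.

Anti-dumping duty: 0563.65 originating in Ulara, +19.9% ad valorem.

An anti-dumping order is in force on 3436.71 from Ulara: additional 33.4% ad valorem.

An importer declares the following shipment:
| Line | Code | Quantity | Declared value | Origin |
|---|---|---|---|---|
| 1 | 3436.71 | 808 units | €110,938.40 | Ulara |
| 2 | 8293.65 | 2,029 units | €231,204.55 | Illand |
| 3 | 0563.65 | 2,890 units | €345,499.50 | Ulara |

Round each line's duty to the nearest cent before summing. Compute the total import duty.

€129,105.67

Line 1 (3436.71, Ulara, 808 units, €110,938.40):
Base rate for 3436.71 is €2.08/unit.
Additional duty on 3436.71 from Ulara: +33.4% ad valorem. Applied ad valorem rate = 33.4%.
Duty = €110,938.40 × 33.4% + 808 × €2.08 = €38,734.07.
Line 2 (8293.65, Illand, 2,029 units, €231,204.55):
Base rate for 8293.65 is 19% + €0.33/unit.
Origin Illand qualifies under the Ilara–Illand agreement and 8293.65 is covered: preferential rate Free applies instead.
Duty = €231,204.55 × 0% = €0.00.
Line 3 (0563.65, Ulara, 2,890 units, €345,499.50):
Base rate for 0563.65 is €7.48/unit.
Additional duty on 0563.65 from Ulara: +19.9% ad valorem. Applied ad valorem rate = 19.9%.
Duty = €345,499.50 × 19.9% + 2,890 × €7.48 = €90,371.60.
Total = €38,734.07 + €0.00 + €90,371.60 = €129,105.67.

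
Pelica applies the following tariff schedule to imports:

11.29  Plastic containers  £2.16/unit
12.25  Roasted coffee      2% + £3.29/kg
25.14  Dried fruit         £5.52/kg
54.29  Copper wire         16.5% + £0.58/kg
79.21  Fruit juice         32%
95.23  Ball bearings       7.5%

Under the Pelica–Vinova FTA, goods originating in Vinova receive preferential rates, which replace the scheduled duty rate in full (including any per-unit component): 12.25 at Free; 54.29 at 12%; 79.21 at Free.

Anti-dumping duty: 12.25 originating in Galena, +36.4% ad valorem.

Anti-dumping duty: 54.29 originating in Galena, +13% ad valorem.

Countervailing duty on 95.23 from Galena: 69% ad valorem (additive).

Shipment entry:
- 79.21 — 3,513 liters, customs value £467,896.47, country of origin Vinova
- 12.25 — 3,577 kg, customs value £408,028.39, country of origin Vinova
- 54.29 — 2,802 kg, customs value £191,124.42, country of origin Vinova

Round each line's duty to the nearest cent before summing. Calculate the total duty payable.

Line 1 (79.21, Vinova, 3,513 liters, £467,896.47):
Base rate for 79.21 is 32%.
Origin Vinova qualifies under the Pelica–Vinova agreement and 79.21 is covered: preferential rate Free applies instead.
Duty = £467,896.47 × 0% = £0.00.
Line 2 (12.25, Vinova, 3,577 kg, £408,028.39):
Base rate for 12.25 is 2% + £3.29/kg.
Origin Vinova qualifies under the Pelica–Vinova agreement and 12.25 is covered: preferential rate Free applies instead.
The additional-duty order on 12.25 targets Galena, not Vinova; it does not apply.
Duty = £408,028.39 × 0% = £0.00.
Line 3 (54.29, Vinova, 2,802 kg, £191,124.42):
Base rate for 54.29 is 16.5% + £0.58/kg.
Origin Vinova qualifies under the Pelica–Vinova agreement and 54.29 is covered: preferential rate 12% applies instead.
The additional-duty order on 54.29 targets Galena, not Vinova; it does not apply.
Duty = £191,124.42 × 12% = £22,934.93.
Total = £0.00 + £0.00 + £22,934.93 = £22,934.93.

£22,934.93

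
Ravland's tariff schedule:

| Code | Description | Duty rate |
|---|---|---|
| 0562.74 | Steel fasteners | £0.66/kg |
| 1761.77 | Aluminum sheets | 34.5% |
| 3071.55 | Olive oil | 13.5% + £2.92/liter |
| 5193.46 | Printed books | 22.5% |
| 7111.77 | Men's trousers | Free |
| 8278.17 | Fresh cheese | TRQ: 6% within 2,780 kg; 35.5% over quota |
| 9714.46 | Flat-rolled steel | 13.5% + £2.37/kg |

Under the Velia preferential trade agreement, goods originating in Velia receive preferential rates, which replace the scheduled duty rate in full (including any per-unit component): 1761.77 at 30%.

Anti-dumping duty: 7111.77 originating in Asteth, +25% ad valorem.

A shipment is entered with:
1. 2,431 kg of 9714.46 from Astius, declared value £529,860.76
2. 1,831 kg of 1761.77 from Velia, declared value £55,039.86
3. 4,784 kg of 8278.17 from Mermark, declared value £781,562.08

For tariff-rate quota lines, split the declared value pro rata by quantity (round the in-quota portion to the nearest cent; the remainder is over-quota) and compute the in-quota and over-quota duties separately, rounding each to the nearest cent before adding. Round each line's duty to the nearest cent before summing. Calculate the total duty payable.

Line 1 (9714.46, Astius, 2,431 kg, £529,860.76):
Base rate for 9714.46 is 13.5% + £2.37/kg.
Duty = £529,860.76 × 13.5% + 2,431 × £2.37 = £77,292.67.
Line 2 (1761.77, Velia, 1,831 kg, £55,039.86):
Base rate for 1761.77 is 34.5%.
Origin Velia qualifies under the Ravland–Velia agreement and 1761.77 is covered: preferential rate 30% applies instead.
Duty = £55,039.86 × 30% = £16,511.96.
Line 3 (8278.17, Mermark, 4,784 kg, £781,562.08):
Code 8278.17 is under a tariff-rate quota (threshold 2,780 kg). In-quota: 2,780 kg at 6%; over-quota: 2,004 kg at 35.5%.
Pro-rata value split: in-quota = £781,562.08 × 2,780/4,784 = £454,168.60; over-quota = £781,562.08 − £454,168.60 = £327,393.48.
In-quota duty = £454,168.60 × 6% = £27,250.12. Over-quota duty = £327,393.48 × 35.5% = £116,224.69.
Line duty = £27,250.12 + £116,224.69 = £143,474.81.
Total = £77,292.67 + £16,511.96 + £143,474.81 = £237,279.44.

£237,279.44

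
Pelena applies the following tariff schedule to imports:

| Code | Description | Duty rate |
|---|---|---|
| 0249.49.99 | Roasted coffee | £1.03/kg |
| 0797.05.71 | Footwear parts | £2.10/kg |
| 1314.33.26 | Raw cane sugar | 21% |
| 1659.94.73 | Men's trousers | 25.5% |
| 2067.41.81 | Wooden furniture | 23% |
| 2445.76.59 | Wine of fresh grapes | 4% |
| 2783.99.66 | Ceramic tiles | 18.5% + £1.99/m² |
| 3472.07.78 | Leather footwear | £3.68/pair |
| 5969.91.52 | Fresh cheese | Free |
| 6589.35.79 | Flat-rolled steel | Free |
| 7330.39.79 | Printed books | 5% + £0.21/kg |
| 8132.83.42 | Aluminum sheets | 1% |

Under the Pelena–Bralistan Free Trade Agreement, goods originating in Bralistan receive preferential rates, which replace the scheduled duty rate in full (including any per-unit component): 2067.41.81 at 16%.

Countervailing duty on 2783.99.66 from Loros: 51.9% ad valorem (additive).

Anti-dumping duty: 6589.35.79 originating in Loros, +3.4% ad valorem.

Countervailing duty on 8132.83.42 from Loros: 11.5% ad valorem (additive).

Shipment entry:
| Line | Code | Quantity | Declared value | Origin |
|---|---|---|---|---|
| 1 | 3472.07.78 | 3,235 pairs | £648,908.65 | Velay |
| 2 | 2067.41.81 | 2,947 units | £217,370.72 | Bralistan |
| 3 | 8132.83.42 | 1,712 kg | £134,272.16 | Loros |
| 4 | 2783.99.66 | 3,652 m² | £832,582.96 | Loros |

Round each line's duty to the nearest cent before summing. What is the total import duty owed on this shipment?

£656,874.02

Line 1 (3472.07.78, Velay, 3,235 pairs, £648,908.65):
Base rate for 3472.07.78 is £3.68/pair.
Duty = 3,235 × £3.68 = £11,904.80.
Line 2 (2067.41.81, Bralistan, 2,947 units, £217,370.72):
Base rate for 2067.41.81 is 23%.
Origin Bralistan qualifies under the Pelena–Bralistan agreement and 2067.41.81 is covered: preferential rate 16% applies instead.
Duty = £217,370.72 × 16% = £34,779.32.
Line 3 (8132.83.42, Loros, 1,712 kg, £134,272.16):
Base rate for 8132.83.42 is 1%.
Additional duty on 8132.83.42 from Loros: +11.5%. Applied ad valorem rate: 1% + 11.5% = 12.5%.
Duty = £134,272.16 × 12.5% = £16,784.02.
Line 4 (2783.99.66, Loros, 3,652 m², £832,582.96):
Base rate for 2783.99.66 is 18.5% + £1.99/m².
Additional duty on 2783.99.66 from Loros: +51.9%. Applied ad valorem rate: 18.5% + 51.9% = 70.4%.
Duty = £832,582.96 × 70.4% + 3,652 × £1.99 = £593,405.88.
Total = £11,904.80 + £34,779.32 + £16,784.02 + £593,405.88 = £656,874.02.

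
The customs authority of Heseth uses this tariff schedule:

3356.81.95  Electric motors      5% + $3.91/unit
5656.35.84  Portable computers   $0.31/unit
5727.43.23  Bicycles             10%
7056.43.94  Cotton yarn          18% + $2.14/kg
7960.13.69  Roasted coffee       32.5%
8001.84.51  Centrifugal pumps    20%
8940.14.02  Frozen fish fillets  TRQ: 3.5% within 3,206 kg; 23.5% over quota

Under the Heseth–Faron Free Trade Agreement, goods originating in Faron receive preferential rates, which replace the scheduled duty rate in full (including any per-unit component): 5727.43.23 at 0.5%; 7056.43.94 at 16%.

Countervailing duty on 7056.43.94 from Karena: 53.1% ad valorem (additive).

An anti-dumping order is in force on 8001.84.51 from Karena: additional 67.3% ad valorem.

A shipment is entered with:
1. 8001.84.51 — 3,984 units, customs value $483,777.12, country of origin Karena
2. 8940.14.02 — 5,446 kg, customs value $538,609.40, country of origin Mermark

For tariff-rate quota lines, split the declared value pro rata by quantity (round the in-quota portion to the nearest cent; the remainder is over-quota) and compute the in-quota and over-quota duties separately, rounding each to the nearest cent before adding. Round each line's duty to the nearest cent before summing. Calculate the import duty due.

Line 1 (8001.84.51, Karena, 3,984 units, $483,777.12):
Base rate for 8001.84.51 is 20%.
Additional duty on 8001.84.51 from Karena: +67.3%. Applied ad valorem rate: 20% + 67.3% = 87.3%.
Duty = $483,777.12 × 87.3% = $422,337.43.
Line 2 (8940.14.02, Mermark, 5,446 kg, $538,609.40):
Code 8940.14.02 is under a tariff-rate quota (threshold 3,206 kg). In-quota: 3,206 kg at 3.5%; over-quota: 2,240 kg at 23.5%.
Pro-rata value split: in-quota = $538,609.40 × 3,206/5,446 = $317,073.40; over-quota = $538,609.40 − $317,073.40 = $221,536.00.
In-quota duty = $317,073.40 × 3.5% = $11,097.57. Over-quota duty = $221,536.00 × 23.5% = $52,060.96.
Line duty = $11,097.57 + $52,060.96 = $63,158.53.
Total = $422,337.43 + $63,158.53 = $485,495.96.

$485,495.96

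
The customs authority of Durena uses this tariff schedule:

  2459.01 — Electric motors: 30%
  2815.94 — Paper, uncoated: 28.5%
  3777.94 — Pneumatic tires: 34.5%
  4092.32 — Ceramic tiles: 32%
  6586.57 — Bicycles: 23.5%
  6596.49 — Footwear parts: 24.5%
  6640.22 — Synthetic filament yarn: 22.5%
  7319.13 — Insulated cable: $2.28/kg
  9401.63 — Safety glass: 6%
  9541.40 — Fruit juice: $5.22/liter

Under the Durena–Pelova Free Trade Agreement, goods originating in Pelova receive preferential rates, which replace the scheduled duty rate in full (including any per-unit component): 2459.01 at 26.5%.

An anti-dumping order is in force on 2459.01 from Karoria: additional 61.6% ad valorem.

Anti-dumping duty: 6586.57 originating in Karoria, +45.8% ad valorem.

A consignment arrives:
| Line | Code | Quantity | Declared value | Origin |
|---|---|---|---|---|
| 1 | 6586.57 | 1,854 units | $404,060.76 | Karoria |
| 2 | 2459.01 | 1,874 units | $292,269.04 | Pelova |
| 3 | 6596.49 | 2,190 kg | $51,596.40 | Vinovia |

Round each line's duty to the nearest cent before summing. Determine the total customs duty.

Line 1 (6586.57, Karoria, 1,854 units, $404,060.76):
Base rate for 6586.57 is 23.5%.
Additional duty on 6586.57 from Karoria: +45.8%. Applied ad valorem rate: 23.5% + 45.8% = 69.3%.
Duty = $404,060.76 × 69.3% = $280,014.11.
Line 2 (2459.01, Pelova, 1,874 units, $292,269.04):
Base rate for 2459.01 is 30%.
Origin Pelova qualifies under the Durena–Pelova agreement and 2459.01 is covered: preferential rate 26.5% applies instead.
The additional-duty order on 2459.01 targets Karoria, not Pelova; it does not apply.
Duty = $292,269.04 × 26.5% = $77,451.30.
Line 3 (6596.49, Vinovia, 2,190 kg, $51,596.40):
Base rate for 6596.49 is 24.5%.
Duty = $51,596.40 × 24.5% = $12,641.12.
Total = $280,014.11 + $77,451.30 + $12,641.12 = $370,106.53.

$370,106.53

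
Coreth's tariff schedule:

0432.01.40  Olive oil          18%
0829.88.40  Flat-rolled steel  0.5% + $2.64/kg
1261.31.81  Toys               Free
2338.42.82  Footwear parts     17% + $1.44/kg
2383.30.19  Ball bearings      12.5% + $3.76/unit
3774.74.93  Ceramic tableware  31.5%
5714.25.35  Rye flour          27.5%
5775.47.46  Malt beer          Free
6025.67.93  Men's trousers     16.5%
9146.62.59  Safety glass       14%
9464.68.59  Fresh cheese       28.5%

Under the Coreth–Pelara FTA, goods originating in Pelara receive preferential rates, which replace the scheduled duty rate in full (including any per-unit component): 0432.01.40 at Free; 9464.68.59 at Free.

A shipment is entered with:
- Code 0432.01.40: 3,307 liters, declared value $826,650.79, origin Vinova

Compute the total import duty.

$148,797.14

Line 1 (0432.01.40, Vinova, 3,307 liters, $826,650.79):
Base rate for 0432.01.40 is 18%.
0432.01.40 has an FTA preferential rate, but origin Vinova is not Pelara; base rate stands.
Duty = $826,650.79 × 18% = $148,797.14.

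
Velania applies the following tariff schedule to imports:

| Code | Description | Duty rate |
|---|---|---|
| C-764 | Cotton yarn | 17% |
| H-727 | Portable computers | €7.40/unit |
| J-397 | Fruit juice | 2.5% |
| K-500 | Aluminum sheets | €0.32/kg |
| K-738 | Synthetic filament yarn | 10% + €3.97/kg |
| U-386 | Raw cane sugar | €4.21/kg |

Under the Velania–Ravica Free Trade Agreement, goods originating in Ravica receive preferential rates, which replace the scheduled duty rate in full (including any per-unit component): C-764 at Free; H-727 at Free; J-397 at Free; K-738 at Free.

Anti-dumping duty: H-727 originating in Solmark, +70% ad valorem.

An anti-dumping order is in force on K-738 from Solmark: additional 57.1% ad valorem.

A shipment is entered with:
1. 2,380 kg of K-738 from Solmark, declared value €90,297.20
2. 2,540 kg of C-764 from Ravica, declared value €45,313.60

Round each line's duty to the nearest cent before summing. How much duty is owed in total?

Line 1 (K-738, Solmark, 2,380 kg, €90,297.20):
Base rate for K-738 is 10% + €3.97/kg.
K-738 has an FTA preferential rate, but origin Solmark is not Ravica; base rate stands.
Additional duty on K-738 from Solmark: +57.1%. Applied ad valorem rate: 10% + 57.1% = 67.1%.
Duty = €90,297.20 × 67.1% + 2,380 × €3.97 = €70,038.02.
Line 2 (C-764, Ravica, 2,540 kg, €45,313.60):
Base rate for C-764 is 17%.
Origin Ravica qualifies under the Velania–Ravica agreement and C-764 is covered: preferential rate Free applies instead.
Duty = €45,313.60 × 0% = €0.00.
Total = €70,038.02 + €0.00 = €70,038.02.

€70,038.02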